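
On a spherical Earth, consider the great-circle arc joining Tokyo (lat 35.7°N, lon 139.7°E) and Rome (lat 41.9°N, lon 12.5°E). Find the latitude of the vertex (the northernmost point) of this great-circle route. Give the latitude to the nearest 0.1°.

The great circle lies in the plane with unit normal n̂ = (p₁ × p₂)/|p₁ × p₂|.
Here n̂_z ≈ -0.482; the vertex latitude is φ_max = arccos|n̂_z| ≈ 61.2°.
Check via Clairaut: cos φ_max = |cos φ₁| · sin C = cos(35.7°)·sin(36.4°) ≈ 0.482, again giving ≈ 61.2°.

≈ 61.2°N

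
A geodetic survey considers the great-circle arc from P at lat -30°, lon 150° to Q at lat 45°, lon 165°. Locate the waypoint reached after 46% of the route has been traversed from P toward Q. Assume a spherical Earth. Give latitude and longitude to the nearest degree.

≈ lat 5°, lon 156°

Convert each endpoint to a unit vector on the sphere (x = cos φ cos λ, y = cos φ sin λ, z = sin φ).
The central angle between the endpoints is δ = arccos(p₁·p₂) ≈ 1.331 rad (76.2°).
Interpolate at f = 0.46 with slerp weights a = sin((1−f)δ)/sin δ ≈ 0.678, b = sin(fδ)/sin δ ≈ 0.592.
p = a·p₁ + b·p₂ ≈ (-0.912, 0.402, 0.079); φ = arcsin(p_z) ≈ 4.56°, λ = atan2(p_y, p_x) ≈ 156.23°.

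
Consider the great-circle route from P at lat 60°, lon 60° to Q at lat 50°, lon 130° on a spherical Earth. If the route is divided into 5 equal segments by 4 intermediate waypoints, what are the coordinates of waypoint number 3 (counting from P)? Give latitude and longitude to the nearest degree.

The haversine formula gives a central angle δ ≈ 0.687 rad (39.3°) between the endpoints.
Interpolate at f = 3/5 with slerp weights a = sin((1−f)δ)/sin δ ≈ 0.428, b = sin(fδ)/sin δ ≈ 0.632.
p = a·p₁ + b·p₂ ≈ (-0.154, 0.496, 0.854); φ = arcsin(p_z) ≈ 58.69°, λ = atan2(p_y, p_x) ≈ 107.24°.

≈ lat 59°, lon 107°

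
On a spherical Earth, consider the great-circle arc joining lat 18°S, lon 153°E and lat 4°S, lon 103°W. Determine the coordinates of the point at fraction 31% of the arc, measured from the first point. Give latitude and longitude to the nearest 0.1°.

Convert each endpoint to a unit vector on the sphere (x = cos φ cos λ, y = cos φ sin λ, z = sin φ).
The central angle between the endpoints is δ = arccos(p₁·p₂) ≈ 1.780 rad (102.0°).
Interpolate at f = 0.31 with slerp weights a = sin((1−f)δ)/sin δ ≈ 0.963, b = sin(fδ)/sin δ ≈ 0.536.
p = a·p₁ + b·p₂ ≈ (-0.936, -0.105, -0.335); φ = arcsin(p_z) ≈ -19.57°, λ = atan2(p_y, p_x) ≈ -173.59°.

≈ lat 19.6°S, lon 173.6°W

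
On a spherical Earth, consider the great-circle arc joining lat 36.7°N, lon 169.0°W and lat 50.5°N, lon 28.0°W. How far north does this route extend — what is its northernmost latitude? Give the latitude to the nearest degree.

≈ 71°N

The great circle lies in the plane with unit normal n̂ = (p₁ × p₂)/|p₁ × p₂|.
Here n̂_z ≈ +0.322; the vertex latitude is φ_max = arccos|n̂_z| ≈ 71.2°.
Check via Clairaut: cos φ_max = |cos φ₁| · sin C = cos(36.7°)·sin(23.6°) ≈ 0.322, again giving ≈ 71.2°.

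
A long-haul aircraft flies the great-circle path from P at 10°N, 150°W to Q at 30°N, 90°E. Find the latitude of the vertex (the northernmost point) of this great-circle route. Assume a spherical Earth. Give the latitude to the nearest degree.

≈ 38°N

The great circle lies in the plane with unit normal n̂ = (p₁ × p₂)/|p₁ × p₂|.
Here n̂_z ≈ -0.785; the vertex latitude is φ_max = arccos|n̂_z| ≈ 38.3°.
Check via Clairaut: cos φ_max = |cos φ₁| · sin C = cos(10.0°)·sin(52.9°) ≈ 0.785, again giving ≈ 38.3°.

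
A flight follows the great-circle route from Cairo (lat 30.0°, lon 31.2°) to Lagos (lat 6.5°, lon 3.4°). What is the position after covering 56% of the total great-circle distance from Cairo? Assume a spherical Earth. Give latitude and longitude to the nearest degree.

From cos δ = sin φ₁ sin φ₂ + cos φ₁ cos φ₂ cos Δλ, the central angle is δ ≈ 0.613 rad (35.1°).
Interpolate at f = 0.56 with slerp weights a = sin((1−f)δ)/sin δ ≈ 0.463, b = sin(fδ)/sin δ ≈ 0.585.
p = a·p₁ + b·p₂ ≈ (0.923, 0.242, 0.298); φ = arcsin(p_z) ≈ 17.33°, λ = atan2(p_y, p_x) ≈ 14.70°.

≈ lat 17°, lon 15°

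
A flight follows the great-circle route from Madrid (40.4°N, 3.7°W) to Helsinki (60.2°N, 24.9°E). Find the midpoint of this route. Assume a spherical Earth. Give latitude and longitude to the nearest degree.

≈ 51°N, 8°E

Write both endpoints as unit vectors p₁, p₂ with components (cos φ cos λ, cos φ sin λ, sin φ).
The central angle between the endpoints is δ = arccos(p₁·p₂) ≈ 0.463 rad (26.5°).
Interpolate at f = 1/2 with slerp weights a = sin((1−f)δ)/sin δ ≈ 0.514, b = sin(fδ)/sin δ ≈ 0.514.
p = a·p₁ + b·p₂ ≈ (0.622, 0.082, 0.779); φ = arcsin(p_z) ≈ 51.14°, λ = atan2(p_y, p_x) ≈ 7.53°.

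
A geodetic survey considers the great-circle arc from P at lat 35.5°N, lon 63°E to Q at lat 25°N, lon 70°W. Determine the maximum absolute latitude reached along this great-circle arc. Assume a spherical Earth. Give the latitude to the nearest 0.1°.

The great circle lies in the plane with unit normal n̂ = (p₁ × p₂)/|p₁ × p₂|.
Here n̂_z ≈ -0.558; the vertex latitude is φ_max = arccos|n̂_z| ≈ 56.0°.
Check via Clairaut: cos φ_max = |cos φ₁| · sin C = cos(35.5°)·sin(43.3°) ≈ 0.558, again giving ≈ 56.0°.

≈ 56.0°N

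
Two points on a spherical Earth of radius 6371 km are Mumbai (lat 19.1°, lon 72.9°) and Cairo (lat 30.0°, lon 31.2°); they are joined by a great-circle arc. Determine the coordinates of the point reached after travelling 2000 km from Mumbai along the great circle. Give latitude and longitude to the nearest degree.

The haversine formula gives a central angle δ ≈ 0.685 rad (39.2°) between the endpoints. The total great-circle distance is δ·R ≈ 0.685 × 6371 ≈ 4362 km, so the target fraction is f = 2000/4362 ≈ 0.458.
Interpolate at f ≈ 0.458 with slerp weights a = sin((1−f)δ)/sin δ ≈ 0.573, b = sin(fδ)/sin δ ≈ 0.488.
p = a·p₁ + b·p₂ ≈ (0.521, 0.736, 0.432); φ = arcsin(p_z) ≈ 25.57°, λ = atan2(p_y, p_x) ≈ 54.73°.

≈ lat 26°, lon 55°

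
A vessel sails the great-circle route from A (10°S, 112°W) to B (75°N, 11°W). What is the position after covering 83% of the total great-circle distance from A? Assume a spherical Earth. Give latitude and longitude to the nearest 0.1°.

Convert each endpoint to a unit vector on the sphere (x = cos φ cos λ, y = cos φ sin λ, z = sin φ).
The central angle between the endpoints is δ = arccos(p₁·p₂) ≈ 1.789 rad (102.5°).
Interpolate at f = 0.83 with slerp weights a = sin((1−f)δ)/sin δ ≈ 0.307, b = sin(fδ)/sin δ ≈ 1.020.
p = a·p₁ + b·p₂ ≈ (0.146, -0.330, 0.932); φ = arcsin(p_z) ≈ 68.82°, λ = atan2(p_y, p_x) ≈ -66.15°.

≈ (68.8°N, 66.1°W)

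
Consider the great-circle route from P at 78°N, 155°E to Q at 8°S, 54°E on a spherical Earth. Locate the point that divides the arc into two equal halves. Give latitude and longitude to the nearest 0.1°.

From cos δ = sin φ₁ sin φ₂ + cos φ₁ cos φ₂ cos Δλ, the central angle is δ ≈ 1.747 rad (100.1°).
Interpolate at f = 1/2 with slerp weights a = sin((1−f)δ)/sin δ ≈ 0.779, b = sin(fδ)/sin δ ≈ 0.779.
p = a·p₁ + b·p₂ ≈ (0.307, 0.692, 0.653); φ = arcsin(p_z) ≈ 40.79°, λ = atan2(p_y, p_x) ≈ 66.12°.

≈ 40.8°N, 66.1°E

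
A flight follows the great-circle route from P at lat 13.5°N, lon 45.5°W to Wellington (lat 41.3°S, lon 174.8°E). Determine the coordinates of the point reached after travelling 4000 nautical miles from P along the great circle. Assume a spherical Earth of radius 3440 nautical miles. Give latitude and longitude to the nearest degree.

From cos δ = sin φ₁ sin φ₂ + cos φ₁ cos φ₂ cos Δλ, the central angle is δ ≈ 2.362 rad (135.3°). The total great-circle distance is δ·R ≈ 2.362 × 3440 ≈ 8125 nmi, so the target fraction is f = 4000/8125 ≈ 0.492.
Interpolate at f ≈ 0.492 with slerp weights a = sin((1−f)δ)/sin δ ≈ 1.325, b = sin(fδ)/sin δ ≈ 1.306.
p = a·p₁ + b·p₂ ≈ (-0.074, -0.830, -0.552); φ = arcsin(p_z) ≈ -33.53°, λ = atan2(p_y, p_x) ≈ -95.06°.

≈ lat 34°S, lon 95°W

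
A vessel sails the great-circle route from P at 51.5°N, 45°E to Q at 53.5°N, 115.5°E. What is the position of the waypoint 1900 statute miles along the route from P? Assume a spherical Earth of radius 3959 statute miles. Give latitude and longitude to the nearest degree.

The haversine formula gives a central angle δ ≈ 0.719 rad (41.2°) between the endpoints. The total great-circle distance is δ·R ≈ 0.719 × 3959 ≈ 2845 mi, so the target fraction is f = 1900/2845 ≈ 0.668.
Interpolate at f ≈ 0.668 with slerp weights a = sin((1−f)δ)/sin δ ≈ 0.359, b = sin(fδ)/sin δ ≈ 0.701.
p = a·p₁ + b·p₂ ≈ (-0.021, 0.535, 0.845); φ = arcsin(p_z) ≈ 57.65°, λ = atan2(p_y, p_x) ≈ 92.30°.

≈ 58°N, 92°E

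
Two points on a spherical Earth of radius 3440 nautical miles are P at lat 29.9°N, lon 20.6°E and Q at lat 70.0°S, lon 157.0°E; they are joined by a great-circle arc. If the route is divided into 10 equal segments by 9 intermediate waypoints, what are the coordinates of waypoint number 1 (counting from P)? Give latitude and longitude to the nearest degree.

From cos δ = sin φ₁ sin φ₂ + cos φ₁ cos φ₂ cos Δλ, the central angle is δ ≈ 2.323 rad (133.1°).
Interpolate at f = 1/10 with slerp weights a = sin((1−f)δ)/sin δ ≈ 1.188, b = sin(fδ)/sin δ ≈ 0.315.
p = a·p₁ + b·p₂ ≈ (0.865, 0.405, 0.296); φ = arcsin(p_z) ≈ 17.23°, λ = atan2(p_y, p_x) ≈ 25.06°.

≈ lat 17°N, lon 25°E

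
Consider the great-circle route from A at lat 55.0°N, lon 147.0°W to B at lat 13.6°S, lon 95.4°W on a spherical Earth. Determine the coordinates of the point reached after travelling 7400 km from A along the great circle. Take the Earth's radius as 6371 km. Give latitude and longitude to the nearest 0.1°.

≈ lat 0.5°S, lon 102.0°W

Write both endpoints as unit vectors p₁, p₂ with components (cos φ cos λ, cos φ sin λ, sin φ).
The central angle between the endpoints is δ = arccos(p₁·p₂) ≈ 1.417 rad (81.2°). The total great-circle distance is δ·R ≈ 1.417 × 6371 ≈ 9025 km, so the target fraction is f = 7400/9025 ≈ 0.820.
Interpolate at f ≈ 0.820 with slerp weights a = sin((1−f)δ)/sin δ ≈ 0.255, b = sin(fδ)/sin δ ≈ 0.928.
p = a·p₁ + b·p₂ ≈ (-0.208, -0.978, -0.009); φ = arcsin(p_z) ≈ -0.53°, λ = atan2(p_y, p_x) ≈ -101.99°.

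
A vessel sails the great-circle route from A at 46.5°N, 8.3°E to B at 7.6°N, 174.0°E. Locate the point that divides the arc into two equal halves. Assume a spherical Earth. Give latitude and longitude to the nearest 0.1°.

≈ 66.9°N, 146.3°E

Write both endpoints as unit vectors p₁, p₂ with components (cos φ cos λ, cos φ sin λ, sin φ).
The central angle between the endpoints is δ = arccos(p₁·p₂) ≈ 2.172 rad (124.4°).
Interpolate at f = 1/2 with slerp weights a = sin((1−f)δ)/sin δ ≈ 1.072, b = sin(fδ)/sin δ ≈ 1.072.
p = a·p₁ + b·p₂ ≈ (-0.327, 0.218, 0.920); φ = arcsin(p_z) ≈ 66.89°, λ = atan2(p_y, p_x) ≈ 146.32°.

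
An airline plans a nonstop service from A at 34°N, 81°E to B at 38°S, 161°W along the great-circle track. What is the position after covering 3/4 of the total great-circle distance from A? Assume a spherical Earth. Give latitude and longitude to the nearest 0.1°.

≈ 23.9°S, 164.3°E

Convert each endpoint to a unit vector on the sphere (x = cos φ cos λ, y = cos φ sin λ, z = sin φ).
The central angle between the endpoints is δ = arccos(p₁·p₂) ≈ 2.280 rad (130.6°).
Interpolate at f = 3/4 with slerp weights a = sin((1−f)δ)/sin δ ≈ 0.711, b = sin(fδ)/sin δ ≈ 1.305.
p = a·p₁ + b·p₂ ≈ (-0.880, 0.247, -0.406); φ = arcsin(p_z) ≈ -23.94°, λ = atan2(p_y, p_x) ≈ 164.30°.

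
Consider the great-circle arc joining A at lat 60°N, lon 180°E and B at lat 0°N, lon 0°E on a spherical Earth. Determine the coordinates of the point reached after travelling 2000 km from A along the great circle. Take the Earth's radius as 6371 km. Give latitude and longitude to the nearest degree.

Convert each endpoint to a unit vector on the sphere (x = cos φ cos λ, y = cos φ sin λ, z = sin φ).
The central angle between the endpoints is δ = arccos(p₁·p₂) ≈ 2.094 rad (120.0°). The total great-circle distance is δ·R ≈ 2.094 × 6371 ≈ 13343 km, so the target fraction is f = 2000/13343 ≈ 0.150.
Interpolate at f ≈ 0.150 with slerp weights a = sin((1−f)δ)/sin δ ≈ 1.129, b = sin(fδ)/sin δ ≈ 0.357.
p = a·p₁ + b·p₂ ≈ (-0.208, -0.000, 0.978); φ = arcsin(p_z) ≈ 77.99°, λ = atan2(p_y, p_x) ≈ -180.00°.

≈ lat 78°N, lon 180°E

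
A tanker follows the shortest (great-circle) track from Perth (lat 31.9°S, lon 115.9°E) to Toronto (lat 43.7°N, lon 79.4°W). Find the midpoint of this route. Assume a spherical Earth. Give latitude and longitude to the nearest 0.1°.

The haversine formula gives a central angle δ ≈ 2.848 rad (163.2°) between the endpoints.
Interpolate at f = 1/2 with slerp weights a = sin((1−f)δ)/sin δ ≈ 3.414, b = sin(fδ)/sin δ ≈ 3.414.
p = a·p₁ + b·p₂ ≈ (-0.812, 0.181, 0.555); φ = arcsin(p_z) ≈ 33.69°, λ = atan2(p_y, p_x) ≈ 167.42°.

≈ lat 33.7°N, lon 167.4°E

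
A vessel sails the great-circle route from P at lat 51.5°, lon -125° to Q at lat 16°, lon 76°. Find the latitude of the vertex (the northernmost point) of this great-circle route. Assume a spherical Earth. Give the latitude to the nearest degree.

≈ 77°

The great circle lies in the plane with unit normal n̂ = (p₁ × p₂)/|p₁ × p₂|.
Here n̂_z ≈ -0.228; the vertex latitude is φ_max = arccos|n̂_z| ≈ 76.8°.
Check via Clairaut: cos φ_max = |cos φ₁| · sin C = cos(51.5°)·sin(21.5°) ≈ 0.228, again giving ≈ 76.8°.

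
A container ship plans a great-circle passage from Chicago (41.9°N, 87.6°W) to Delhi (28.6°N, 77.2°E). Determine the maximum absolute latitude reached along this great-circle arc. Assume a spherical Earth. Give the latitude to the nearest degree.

The great circle lies in the plane with unit normal n̂ = (p₁ × p₂)/|p₁ × p₂|.
Here n̂_z ≈ +0.180; the vertex latitude is φ_max = arccos|n̂_z| ≈ 79.6°.

≈ 80°N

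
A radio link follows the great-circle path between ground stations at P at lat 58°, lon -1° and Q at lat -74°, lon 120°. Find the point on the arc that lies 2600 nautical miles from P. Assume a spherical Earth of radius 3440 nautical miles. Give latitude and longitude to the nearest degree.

From cos δ = sin φ₁ sin φ₂ + cos φ₁ cos φ₂ cos Δλ, the central angle is δ ≈ 2.669 rad (152.9°). The total great-circle distance is δ·R ≈ 2.669 × 3440 ≈ 9182 nmi, so the target fraction is f = 2600/9182 ≈ 0.283.
Interpolate at f ≈ 0.283 with slerp weights a = sin((1−f)δ)/sin δ ≈ 2.070, b = sin(fδ)/sin δ ≈ 1.507.
p = a·p₁ + b·p₂ ≈ (0.889, 0.341, 0.306); φ = arcsin(p_z) ≈ 17.85°, λ = atan2(p_y, p_x) ≈ 20.97°.

≈ lat 18°, lon 21°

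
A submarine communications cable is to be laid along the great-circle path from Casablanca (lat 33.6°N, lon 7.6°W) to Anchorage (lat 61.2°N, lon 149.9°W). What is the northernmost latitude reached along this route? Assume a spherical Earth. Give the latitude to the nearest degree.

≈ 76°N

The great circle lies in the plane with unit normal n̂ = (p₁ × p₂)/|p₁ × p₂|.
Here n̂_z ≈ -0.249; the vertex latitude is φ_max = arccos|n̂_z| ≈ 75.6°.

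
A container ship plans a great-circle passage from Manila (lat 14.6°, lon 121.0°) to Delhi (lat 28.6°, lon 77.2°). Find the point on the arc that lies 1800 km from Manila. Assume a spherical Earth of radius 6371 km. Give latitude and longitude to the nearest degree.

Convert each endpoint to a unit vector on the sphere (x = cos φ cos λ, y = cos φ sin λ, z = sin φ).
The central angle between the endpoints is δ = arccos(p₁·p₂) ≈ 0.747 rad (42.8°). The total great-circle distance is δ·R ≈ 0.747 × 6371 ≈ 4758 km, so the target fraction is f = 1800/4758 ≈ 0.378.
Interpolate at f ≈ 0.378 with slerp weights a = sin((1−f)δ)/sin δ ≈ 0.659, b = sin(fδ)/sin δ ≈ 0.410.
p = a·p₁ + b·p₂ ≈ (-0.249, 0.898, 0.363); φ = arcsin(p_z) ≈ 21.26°, λ = atan2(p_y, p_x) ≈ 105.48°.

≈ lat 21°, lon 105°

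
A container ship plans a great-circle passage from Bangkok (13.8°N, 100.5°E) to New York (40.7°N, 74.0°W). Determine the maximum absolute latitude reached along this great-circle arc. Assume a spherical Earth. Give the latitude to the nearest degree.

The great circle lies in the plane with unit normal n̂ = (p₁ × p₂)/|p₁ × p₂|.
Here n̂_z ≈ -0.086; the vertex latitude is φ_max = arccos|n̂_z| ≈ 85.0°.
Check via Clairaut: cos φ_max = |cos φ₁| · sin C = cos(13.8°)·sin(5.1°) ≈ 0.086, again giving ≈ 85.0°.

≈ 85°N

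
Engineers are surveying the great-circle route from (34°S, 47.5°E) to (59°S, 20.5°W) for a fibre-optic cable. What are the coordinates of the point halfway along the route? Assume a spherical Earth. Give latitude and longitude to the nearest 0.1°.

Write both endpoints as unit vectors p₁, p₂ with components (cos φ cos λ, cos φ sin λ, sin φ).
The central angle between the endpoints is δ = arccos(p₁·p₂) ≈ 0.877 rad (50.3°).
Interpolate at f = 1/2 with slerp weights a = sin((1−f)δ)/sin δ ≈ 0.552, b = sin(fδ)/sin δ ≈ 0.552.
p = a·p₁ + b·p₂ ≈ (0.576, 0.238, -0.782); φ = arcsin(p_z) ≈ -51.46°, λ = atan2(p_y, p_x) ≈ 22.45°.

≈ (51.5°S, 22.5°E)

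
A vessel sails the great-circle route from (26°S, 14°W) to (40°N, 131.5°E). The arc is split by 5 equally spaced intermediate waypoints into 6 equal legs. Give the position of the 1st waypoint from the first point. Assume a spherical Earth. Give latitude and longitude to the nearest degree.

Convert each endpoint to a unit vector on the sphere (x = cos φ cos λ, y = cos φ sin λ, z = sin φ).
The central angle between the endpoints is δ = arccos(p₁·p₂) ≈ 2.585 rad (148.1°).
Interpolate at f = 1/6 with slerp weights a = sin((1−f)δ)/sin δ ≈ 1.580, b = sin(fδ)/sin δ ≈ 0.791.
p = a·p₁ + b·p₂ ≈ (0.977, 0.110, -0.184); φ = arcsin(p_z) ≈ -10.62°, λ = atan2(p_y, p_x) ≈ 6.44°.

≈ (11°S, 6°E)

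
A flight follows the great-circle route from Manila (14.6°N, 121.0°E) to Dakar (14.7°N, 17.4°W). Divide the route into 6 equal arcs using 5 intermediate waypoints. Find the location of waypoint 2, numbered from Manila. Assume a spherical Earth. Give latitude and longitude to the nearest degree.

≈ 33°N, 78°E

Write both endpoints as unit vectors p₁, p₂ with components (cos φ cos λ, cos φ sin λ, sin φ).
The central angle between the endpoints is δ = arccos(p₁·p₂) ≈ 2.260 rad (129.5°).
Interpolate at f = 2/6 with slerp weights a = sin((1−f)δ)/sin δ ≈ 1.293, b = sin(fδ)/sin δ ≈ 0.886.
p = a·p₁ + b·p₂ ≈ (0.174, 0.816, 0.551); φ = arcsin(p_z) ≈ 33.43°, λ = atan2(p_y, p_x) ≈ 77.99°.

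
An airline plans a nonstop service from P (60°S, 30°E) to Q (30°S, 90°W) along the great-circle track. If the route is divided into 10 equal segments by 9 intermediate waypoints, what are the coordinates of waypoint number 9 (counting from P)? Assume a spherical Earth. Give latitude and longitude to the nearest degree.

Write both endpoints as unit vectors p₁, p₂ with components (cos φ cos λ, cos φ sin λ, sin φ).
The central angle between the endpoints is δ = arccos(p₁·p₂) ≈ 1.353 rad (77.5°).
Interpolate at f = 9/10 with slerp weights a = sin((1−f)δ)/sin δ ≈ 0.138, b = sin(fδ)/sin δ ≈ 0.961.
p = a·p₁ + b·p₂ ≈ (0.060, -0.798, -0.600); φ = arcsin(p_z) ≈ -36.88°, λ = atan2(p_y, p_x) ≈ -85.71°.

≈ (37°S, 86°W)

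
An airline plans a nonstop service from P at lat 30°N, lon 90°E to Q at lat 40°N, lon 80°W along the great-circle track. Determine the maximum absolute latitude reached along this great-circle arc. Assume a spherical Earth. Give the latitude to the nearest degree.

The great circle lies in the plane with unit normal n̂ = (p₁ × p₂)/|p₁ × p₂|.
Here n̂_z ≈ -0.122; the vertex latitude is φ_max = arccos|n̂_z| ≈ 83.0°.
Check via Clairaut: cos φ_max = |cos φ₁| · sin C = cos(30.0°)·sin(8.1°) ≈ 0.122, again giving ≈ 83.0°.

≈ 83°N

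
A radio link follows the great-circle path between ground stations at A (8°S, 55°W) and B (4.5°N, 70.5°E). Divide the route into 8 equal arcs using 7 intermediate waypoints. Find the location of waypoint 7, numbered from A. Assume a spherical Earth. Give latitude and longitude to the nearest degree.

≈ (3°N, 55°E)

Convert each endpoint to a unit vector on the sphere (x = cos φ cos λ, y = cos φ sin λ, z = sin φ).
The central angle between the endpoints is δ = arccos(p₁·p₂) ≈ 2.195 rad (125.7°).
Interpolate at f = 7/8 with slerp weights a = sin((1−f)δ)/sin δ ≈ 0.334, b = sin(fδ)/sin δ ≈ 1.158.
p = a·p₁ + b·p₂ ≈ (0.575, 0.817, 0.044); φ = arcsin(p_z) ≈ 2.54°, λ = atan2(p_y, p_x) ≈ 54.87°.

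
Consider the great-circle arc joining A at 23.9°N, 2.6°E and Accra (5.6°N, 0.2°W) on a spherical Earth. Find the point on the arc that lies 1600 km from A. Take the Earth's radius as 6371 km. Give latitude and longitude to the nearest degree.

≈ 10°N, 0°E

Write both endpoints as unit vectors p₁, p₂ with components (cos φ cos λ, cos φ sin λ, sin φ).
The central angle between the endpoints is δ = arccos(p₁·p₂) ≈ 0.323 rad (18.5°). The total great-circle distance is δ·R ≈ 0.323 × 6371 ≈ 2057 km, so the target fraction is f = 1600/2057 ≈ 0.778.
Interpolate at f ≈ 0.778 with slerp weights a = sin((1−f)δ)/sin δ ≈ 0.226, b = sin(fδ)/sin δ ≈ 0.783.
p = a·p₁ + b·p₂ ≈ (0.986, 0.007, 0.168); φ = arcsin(p_z) ≈ 9.67°, λ = atan2(p_y, p_x) ≈ 0.39°.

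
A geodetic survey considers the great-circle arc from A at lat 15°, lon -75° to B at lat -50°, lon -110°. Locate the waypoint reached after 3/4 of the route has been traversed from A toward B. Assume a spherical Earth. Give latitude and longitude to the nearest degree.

Convert each endpoint to a unit vector on the sphere (x = cos φ cos λ, y = cos φ sin λ, z = sin φ).
The central angle between the endpoints is δ = arccos(p₁·p₂) ≈ 1.255 rad (71.9°).
Interpolate at f = 3/4 with slerp weights a = sin((1−f)δ)/sin δ ≈ 0.325, b = sin(fδ)/sin δ ≈ 0.850.
p = a·p₁ + b·p₂ ≈ (-0.106, -0.817, -0.567); φ = arcsin(p_z) ≈ -34.57°, λ = atan2(p_y, p_x) ≈ -97.38°.

≈ lat -35°, lon -97°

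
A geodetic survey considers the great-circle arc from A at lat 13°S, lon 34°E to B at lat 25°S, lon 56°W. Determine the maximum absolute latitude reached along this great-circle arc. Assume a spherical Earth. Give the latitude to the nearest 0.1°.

The great circle lies in the plane with unit normal n̂ = (p₁ × p₂)/|p₁ × p₂|.
Here n̂_z ≈ -0.887; the vertex latitude is φ_max = arccos|n̂_z| ≈ 27.5°.

≈ 27.5°S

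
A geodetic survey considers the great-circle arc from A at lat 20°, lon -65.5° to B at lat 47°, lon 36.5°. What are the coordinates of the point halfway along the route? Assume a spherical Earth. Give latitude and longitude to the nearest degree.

≈ lat 46°, lon -26°

Write both endpoints as unit vectors p₁, p₂ with components (cos φ cos λ, cos φ sin λ, sin φ).
The central angle between the endpoints is δ = arccos(p₁·p₂) ≈ 1.454 rad (83.3°).
Interpolate at f = 1/2 with slerp weights a = sin((1−f)δ)/sin δ ≈ 0.669, b = sin(fδ)/sin δ ≈ 0.669.
p = a·p₁ + b·p₂ ≈ (0.628, -0.301, 0.718); φ = arcsin(p_z) ≈ 45.90°, λ = atan2(p_y, p_x) ≈ -25.60°.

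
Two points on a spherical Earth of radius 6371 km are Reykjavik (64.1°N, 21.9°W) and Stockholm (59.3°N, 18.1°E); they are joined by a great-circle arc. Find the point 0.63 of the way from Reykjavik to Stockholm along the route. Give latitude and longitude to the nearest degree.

≈ 62°N, 5°E

Convert each endpoint to a unit vector on the sphere (x = cos φ cos λ, y = cos φ sin λ, z = sin φ).
The central angle between the endpoints is δ = arccos(p₁·p₂) ≈ 0.335 rad (19.2°).
Interpolate at f = 0.63 with slerp weights a = sin((1−f)δ)/sin δ ≈ 0.376, b = sin(fδ)/sin δ ≈ 0.637.
p = a·p₁ + b·p₂ ≈ (0.462, 0.040, 0.886); φ = arcsin(p_z) ≈ 62.40°, λ = atan2(p_y, p_x) ≈ 4.93°.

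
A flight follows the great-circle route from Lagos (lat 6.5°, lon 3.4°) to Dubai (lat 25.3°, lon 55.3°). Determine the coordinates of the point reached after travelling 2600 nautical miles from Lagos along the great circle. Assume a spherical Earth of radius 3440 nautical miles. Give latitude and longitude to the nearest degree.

From cos δ = sin φ₁ sin φ₂ + cos φ₁ cos φ₂ cos Δλ, the central angle is δ ≈ 0.924 rad (52.9°). The total great-circle distance is δ·R ≈ 0.924 × 3440 ≈ 3179 nmi, so the target fraction is f = 2600/3179 ≈ 0.818.
Interpolate at f ≈ 0.818 with slerp weights a = sin((1−f)δ)/sin δ ≈ 0.210, b = sin(fδ)/sin δ ≈ 0.859.
p = a·p₁ + b·p₂ ≈ (0.650, 0.651, 0.391); φ = arcsin(p_z) ≈ 23.02°, λ = atan2(p_y, p_x) ≈ 45.04°.

≈ lat 23°, lon 45°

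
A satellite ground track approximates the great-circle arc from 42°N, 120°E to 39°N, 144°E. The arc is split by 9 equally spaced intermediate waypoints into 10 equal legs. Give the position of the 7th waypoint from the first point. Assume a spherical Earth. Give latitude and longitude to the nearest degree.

≈ 40°N, 137°E

Write both endpoints as unit vectors p₁, p₂ with components (cos φ cos λ, cos φ sin λ, sin φ).
The central angle between the endpoints is δ = arccos(p₁·p₂) ≈ 0.322 rad (18.4°).
Interpolate at f = 7/10 with slerp weights a = sin((1−f)δ)/sin δ ≈ 0.305, b = sin(fδ)/sin δ ≈ 0.706.
p = a·p₁ + b·p₂ ≈ (-0.557, 0.519, 0.648); φ = arcsin(p_z) ≈ 40.42°, λ = atan2(p_y, p_x) ≈ 137.05°.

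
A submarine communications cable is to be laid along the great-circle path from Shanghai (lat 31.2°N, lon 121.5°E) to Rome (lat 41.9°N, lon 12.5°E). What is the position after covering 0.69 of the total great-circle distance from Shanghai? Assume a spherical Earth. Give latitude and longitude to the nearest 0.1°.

≈ lat 52.0°N, lon 47.2°E

Convert each endpoint to a unit vector on the sphere (x = cos φ cos λ, y = cos φ sin λ, z = sin φ).
The central angle between the endpoints is δ = arccos(p₁·p₂) ≈ 1.432 rad (82.0°).
Interpolate at f = 0.69 with slerp weights a = sin((1−f)δ)/sin δ ≈ 0.434, b = sin(fδ)/sin δ ≈ 0.843.
p = a·p₁ + b·p₂ ≈ (0.419, 0.452, 0.788); φ = arcsin(p_z) ≈ 51.96°, λ = atan2(p_y, p_x) ≈ 47.19°.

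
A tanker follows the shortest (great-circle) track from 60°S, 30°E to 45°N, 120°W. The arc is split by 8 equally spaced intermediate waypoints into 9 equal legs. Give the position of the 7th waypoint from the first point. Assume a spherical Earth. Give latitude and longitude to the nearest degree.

Write both endpoints as unit vectors p₁, p₂ with components (cos φ cos λ, cos φ sin λ, sin φ).
The central angle between the endpoints is δ = arccos(p₁·p₂) ≈ 2.735 rad (156.7°).
Interpolate at f = 7/9 with slerp weights a = sin((1−f)δ)/sin δ ≈ 1.445, b = sin(fδ)/sin δ ≈ 2.148.
p = a·p₁ + b·p₂ ≈ (-0.134, -0.954, 0.268); φ = arcsin(p_z) ≈ 15.53°, λ = atan2(p_y, p_x) ≈ -97.98°.

≈ 16°N, 98°W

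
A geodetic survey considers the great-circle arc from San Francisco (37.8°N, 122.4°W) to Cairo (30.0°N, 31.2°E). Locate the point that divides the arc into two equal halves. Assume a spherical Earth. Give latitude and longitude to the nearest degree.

≈ (71°N, 35°W)

The haversine formula gives a central angle δ ≈ 1.882 rad (107.8°) between the endpoints.
Interpolate at f = 1/2 with slerp weights a = sin((1−f)δ)/sin δ ≈ 0.849, b = sin(fδ)/sin δ ≈ 0.849.
p = a·p₁ + b·p₂ ≈ (0.269, -0.186, 0.945); φ = arcsin(p_z) ≈ 70.90°, λ = atan2(p_y, p_x) ≈ -34.55°.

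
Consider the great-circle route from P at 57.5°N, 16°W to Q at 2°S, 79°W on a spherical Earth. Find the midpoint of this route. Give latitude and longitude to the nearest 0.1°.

From cos δ = sin φ₁ sin φ₂ + cos φ₁ cos φ₂ cos Δλ, the central angle is δ ≈ 1.355 rad (77.6°).
Interpolate at f = 1/2 with slerp weights a = sin((1−f)δ)/sin δ ≈ 0.642, b = sin(fδ)/sin δ ≈ 0.642.
p = a·p₁ + b·p₂ ≈ (0.454, -0.725, 0.519); φ = arcsin(p_z) ≈ 31.25°, λ = atan2(p_y, p_x) ≈ -57.94°.

≈ 31.3°N, 57.9°W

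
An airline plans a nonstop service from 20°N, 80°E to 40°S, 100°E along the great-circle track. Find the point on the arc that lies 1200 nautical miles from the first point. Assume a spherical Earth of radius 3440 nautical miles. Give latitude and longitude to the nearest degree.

Convert each endpoint to a unit vector on the sphere (x = cos φ cos λ, y = cos φ sin λ, z = sin φ).
The central angle between the endpoints is δ = arccos(p₁·p₂) ≈ 1.097 rad (62.8°). The total great-circle distance is δ·R ≈ 1.097 × 3440 ≈ 3772 nmi, so the target fraction is f = 1200/3772 ≈ 0.318.
Interpolate at f ≈ 0.318 with slerp weights a = sin((1−f)δ)/sin δ ≈ 0.764, b = sin(fδ)/sin δ ≈ 0.384.
p = a·p₁ + b·p₂ ≈ (0.074, 0.997, 0.014); φ = arcsin(p_z) ≈ 0.83°, λ = atan2(p_y, p_x) ≈ 85.78°.

≈ 1°N, 86°E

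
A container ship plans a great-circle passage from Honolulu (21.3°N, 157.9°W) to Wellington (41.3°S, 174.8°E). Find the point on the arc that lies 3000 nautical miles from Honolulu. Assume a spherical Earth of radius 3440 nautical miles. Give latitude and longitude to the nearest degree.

Convert each endpoint to a unit vector on the sphere (x = cos φ cos λ, y = cos φ sin λ, z = sin φ).
The central angle between the endpoints is δ = arccos(p₁·p₂) ≈ 1.179 rad (67.5°). The total great-circle distance is δ·R ≈ 1.179 × 3440 ≈ 4054 nmi, so the target fraction is f = 3000/4054 ≈ 0.740.
Interpolate at f ≈ 0.740 with slerp weights a = sin((1−f)δ)/sin δ ≈ 0.327, b = sin(fδ)/sin δ ≈ 0.829.
p = a·p₁ + b·p₂ ≈ (-0.902, -0.058, -0.428); φ = arcsin(p_z) ≈ -25.36°, λ = atan2(p_y, p_x) ≈ -176.32°.

≈ 25°S, 176°W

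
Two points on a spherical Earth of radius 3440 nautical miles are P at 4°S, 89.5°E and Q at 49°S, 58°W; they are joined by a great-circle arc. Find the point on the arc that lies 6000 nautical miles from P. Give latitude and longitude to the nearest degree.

≈ 62°S, 31°W

Convert each endpoint to a unit vector on the sphere (x = cos φ cos λ, y = cos φ sin λ, z = sin φ).
The central angle between the endpoints is δ = arccos(p₁·p₂) ≈ 2.094 rad (120.0°). The total great-circle distance is δ·R ≈ 2.094 × 3440 ≈ 7202 nmi, so the target fraction is f = 6000/7202 ≈ 0.833.
Interpolate at f ≈ 0.833 with slerp weights a = sin((1−f)δ)/sin δ ≈ 0.395, b = sin(fδ)/sin δ ≈ 1.137.
p = a·p₁ + b·p₂ ≈ (0.399, -0.238, -0.886); φ = arcsin(p_z) ≈ -62.32°, λ = atan2(p_y, p_x) ≈ -30.87°.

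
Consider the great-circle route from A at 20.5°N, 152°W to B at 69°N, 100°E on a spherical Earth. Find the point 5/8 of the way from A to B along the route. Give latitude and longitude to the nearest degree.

≈ 63°N, 174°E

Write both endpoints as unit vectors p₁, p₂ with components (cos φ cos λ, cos φ sin λ, sin φ).
The central angle between the endpoints is δ = arccos(p₁·p₂) ≈ 1.346 rad (77.1°).
Interpolate at f = 5/8 with slerp weights a = sin((1−f)δ)/sin δ ≈ 0.496, b = sin(fδ)/sin δ ≈ 0.765.
p = a·p₁ + b·p₂ ≈ (-0.458, 0.052, 0.888); φ = arcsin(p_z) ≈ 62.57°, λ = atan2(p_y, p_x) ≈ 173.55°.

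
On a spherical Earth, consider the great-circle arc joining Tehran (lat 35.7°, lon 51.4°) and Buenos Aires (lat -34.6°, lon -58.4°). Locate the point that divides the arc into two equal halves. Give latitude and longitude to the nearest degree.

≈ lat 1°, lon -4°

Convert each endpoint to a unit vector on the sphere (x = cos φ cos λ, y = cos φ sin λ, z = sin φ).
The central angle between the endpoints is δ = arccos(p₁·p₂) ≈ 2.163 rad (123.9°).
Interpolate at f = 1/2 with slerp weights a = sin((1−f)δ)/sin δ ≈ 1.063, b = sin(fδ)/sin δ ≈ 1.063.
p = a·p₁ + b·p₂ ≈ (0.997, -0.071, 0.017); φ = arcsin(p_z) ≈ 0.96°, λ = atan2(p_y, p_x) ≈ -4.05°.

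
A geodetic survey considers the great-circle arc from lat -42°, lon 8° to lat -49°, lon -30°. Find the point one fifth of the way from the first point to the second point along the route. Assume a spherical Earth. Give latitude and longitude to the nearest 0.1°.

≈ lat -44.4°, lon 1.3°

Convert each endpoint to a unit vector on the sphere (x = cos φ cos λ, y = cos φ sin λ, z = sin φ).
The central angle between the endpoints is δ = arccos(p₁·p₂) ≈ 0.475 rad (27.2°).
Interpolate at f = 1/5 with slerp weights a = sin((1−f)δ)/sin δ ≈ 0.811, b = sin(fδ)/sin δ ≈ 0.207.
p = a·p₁ + b·p₂ ≈ (0.715, 0.016, -0.699); φ = arcsin(p_z) ≈ -44.37°, λ = atan2(p_y, p_x) ≈ 1.27°.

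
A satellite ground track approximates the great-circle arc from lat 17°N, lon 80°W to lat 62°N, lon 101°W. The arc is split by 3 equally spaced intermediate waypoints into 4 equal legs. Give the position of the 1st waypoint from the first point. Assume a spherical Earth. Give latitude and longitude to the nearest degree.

≈ lat 29°N, lon 83°W

Convert each endpoint to a unit vector on the sphere (x = cos φ cos λ, y = cos φ sin λ, z = sin φ).
The central angle between the endpoints is δ = arccos(p₁·p₂) ≈ 0.827 rad (47.4°).
Interpolate at f = 1/4 with slerp weights a = sin((1−f)δ)/sin δ ≈ 0.790, b = sin(fδ)/sin δ ≈ 0.279.
p = a·p₁ + b·p₂ ≈ (0.106, -0.872, 0.477); φ = arcsin(p_z) ≈ 28.50°, λ = atan2(p_y, p_x) ≈ -83.06°.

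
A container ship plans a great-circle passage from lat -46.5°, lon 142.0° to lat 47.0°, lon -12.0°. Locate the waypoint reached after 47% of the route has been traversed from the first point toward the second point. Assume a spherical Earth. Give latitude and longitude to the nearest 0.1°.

Write both endpoints as unit vectors p₁, p₂ with components (cos φ cos λ, cos φ sin λ, sin φ).
The central angle between the endpoints is δ = arccos(p₁·p₂) ≈ 2.832 rad (162.3°).
Interpolate at f = 0.47 with slerp weights a = sin((1−f)δ)/sin δ ≈ 3.274, b = sin(fδ)/sin δ ≈ 3.188.
p = a·p₁ + b·p₂ ≈ (0.351, 0.935, -0.043); φ = arcsin(p_z) ≈ -2.48°, λ = atan2(p_y, p_x) ≈ 69.44°.

≈ lat -2.5°, lon 69.4°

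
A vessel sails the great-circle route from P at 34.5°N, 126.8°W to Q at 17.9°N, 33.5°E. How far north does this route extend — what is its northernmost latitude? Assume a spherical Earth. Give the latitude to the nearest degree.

≈ 71°N

The great circle lies in the plane with unit normal n̂ = (p₁ × p₂)/|p₁ × p₂|.
Here n̂_z ≈ +0.320; the vertex latitude is φ_max = arccos|n̂_z| ≈ 71.3°.
Check via Clairaut: cos φ_max = |cos φ₁| · sin C = cos(34.5°)·sin(22.9°) ≈ 0.320, again giving ≈ 71.3°.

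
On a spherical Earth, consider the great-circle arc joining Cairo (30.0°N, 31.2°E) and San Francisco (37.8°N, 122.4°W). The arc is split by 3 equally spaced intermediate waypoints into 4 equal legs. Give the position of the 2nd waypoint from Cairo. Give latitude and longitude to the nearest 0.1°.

From cos δ = sin φ₁ sin φ₂ + cos φ₁ cos φ₂ cos Δλ, the central angle is δ ≈ 1.882 rad (107.8°).
Interpolate at f = 2/4 with slerp weights a = sin((1−f)δ)/sin δ ≈ 0.849, b = sin(fδ)/sin δ ≈ 0.849.
p = a·p₁ + b·p₂ ≈ (0.269, -0.186, 0.945); φ = arcsin(p_z) ≈ 70.90°, λ = atan2(p_y, p_x) ≈ -34.55°.

≈ (70.9°N, 34.5°W)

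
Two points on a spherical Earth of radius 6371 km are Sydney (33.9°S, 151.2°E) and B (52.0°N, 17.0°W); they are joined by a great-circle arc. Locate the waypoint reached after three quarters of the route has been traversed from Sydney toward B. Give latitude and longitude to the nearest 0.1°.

≈ (71.3°N, 67.3°E)

Convert each endpoint to a unit vector on the sphere (x = cos φ cos λ, y = cos φ sin λ, z = sin φ).
The central angle between the endpoints is δ = arccos(p₁·p₂) ≈ 2.793 rad (160.0°).
Interpolate at f = 3/4 with slerp weights a = sin((1−f)δ)/sin δ ≈ 1.880, b = sin(fδ)/sin δ ≈ 2.533.
p = a·p₁ + b·p₂ ≈ (0.124, 0.296, 0.947); φ = arcsin(p_z) ≈ 71.30°, λ = atan2(p_y, p_x) ≈ 67.29°.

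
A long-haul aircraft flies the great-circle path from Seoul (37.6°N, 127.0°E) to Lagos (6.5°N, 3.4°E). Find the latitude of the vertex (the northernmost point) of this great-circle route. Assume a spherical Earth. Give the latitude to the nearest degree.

≈ 45°N

The great circle lies in the plane with unit normal n̂ = (p₁ × p₂)/|p₁ × p₂|.
Here n̂_z ≈ -0.705; the vertex latitude is φ_max = arccos|n̂_z| ≈ 45.2°.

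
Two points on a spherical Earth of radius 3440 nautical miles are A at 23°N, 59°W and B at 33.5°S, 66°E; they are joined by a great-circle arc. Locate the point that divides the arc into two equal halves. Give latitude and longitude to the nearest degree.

Convert each endpoint to a unit vector on the sphere (x = cos φ cos λ, y = cos φ sin λ, z = sin φ).
The central angle between the endpoints is δ = arccos(p₁·p₂) ≈ 2.286 rad (131.0°).
Interpolate at f = 1/2 with slerp weights a = sin((1−f)δ)/sin δ ≈ 1.205, b = sin(fδ)/sin δ ≈ 1.205.
p = a·p₁ + b·p₂ ≈ (0.980, -0.033, -0.194); φ = arcsin(p_z) ≈ -11.21°, λ = atan2(p_y, p_x) ≈ -1.92°.

≈ 11°S, 2°W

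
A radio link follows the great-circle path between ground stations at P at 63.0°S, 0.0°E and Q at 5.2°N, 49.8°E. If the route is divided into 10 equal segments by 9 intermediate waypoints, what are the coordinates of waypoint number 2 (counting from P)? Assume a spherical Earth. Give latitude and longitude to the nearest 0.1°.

≈ 51.4°S, 19.6°E

Convert each endpoint to a unit vector on the sphere (x = cos φ cos λ, y = cos φ sin λ, z = sin φ).
The central angle between the endpoints is δ = arccos(p₁·p₂) ≈ 1.358 rad (77.8°).
Interpolate at f = 2/10 with slerp weights a = sin((1−f)δ)/sin δ ≈ 0.905, b = sin(fδ)/sin δ ≈ 0.274.
p = a·p₁ + b·p₂ ≈ (0.587, 0.209, -0.782); φ = arcsin(p_z) ≈ -51.43°, λ = atan2(p_y, p_x) ≈ 19.56°.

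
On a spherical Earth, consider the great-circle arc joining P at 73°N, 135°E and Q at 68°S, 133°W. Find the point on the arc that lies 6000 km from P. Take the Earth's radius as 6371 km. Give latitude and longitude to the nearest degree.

The haversine formula gives a central angle δ ≈ 2.669 rad (152.9°) between the endpoints. The total great-circle distance is δ·R ≈ 2.669 × 6371 ≈ 17006 km, so the target fraction is f = 6000/17006 ≈ 0.353.
Interpolate at f ≈ 0.353 with slerp weights a = sin((1−f)δ)/sin δ ≈ 2.171, b = sin(fδ)/sin δ ≈ 1.777.
p = a·p₁ + b·p₂ ≈ (-0.903, -0.038, 0.428); φ = arcsin(p_z) ≈ 25.36°, λ = atan2(p_y, p_x) ≈ -177.58°.

≈ 25°N, 178°W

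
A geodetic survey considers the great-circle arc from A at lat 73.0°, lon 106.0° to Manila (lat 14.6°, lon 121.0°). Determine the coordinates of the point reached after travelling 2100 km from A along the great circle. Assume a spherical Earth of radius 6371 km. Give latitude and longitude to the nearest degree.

≈ lat 55°, lon 115°

The haversine formula gives a central angle δ ≈ 1.031 rad (59.0°) between the endpoints. The total great-circle distance is δ·R ≈ 1.031 × 6371 ≈ 6566 km, so the target fraction is f = 2100/6566 ≈ 0.320.
Interpolate at f ≈ 0.320 with slerp weights a = sin((1−f)δ)/sin δ ≈ 0.752, b = sin(fδ)/sin δ ≈ 0.377.
p = a·p₁ + b·p₂ ≈ (-0.249, 0.524, 0.814); φ = arcsin(p_z) ≈ 54.52°, λ = atan2(p_y, p_x) ≈ 115.37°.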